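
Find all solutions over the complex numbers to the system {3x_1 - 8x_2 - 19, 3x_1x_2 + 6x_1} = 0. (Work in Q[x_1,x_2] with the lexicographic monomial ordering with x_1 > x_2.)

{(0, -19/8), (1, -2)}

Compute a lex Gröbner basis by Buchberger's algorithm.
f_1 = 3x_1 - 8x_2 - 19, LT = x_1.
f_2 = 3x_1x_2 + 6x_1, LT = x_1x_2.

S(f_1,f_2): lcm = x_1x_2. S = -2x_1 - 8/3x_2^2 - 19/3x_2.
  leading term x_1: subtract (-2/3)·f_1 from -2x_1 - 8/3x_2^2 - 19/3x_2 → -8/3x_2^2 - 35/3x_2 - 38/3
  leading term x_2^2: no divisor's leading term divides it; move -8/3x_2^2 to the remainder.
  leading term x_2: no divisor's leading term divides it; move -35/3x_2 to the remainder.
  leading term 1: no divisor's leading term divides it; move -38/3 to the remainder.
  remainder -8/3x_2^2 - 35/3x_2 - 38/3 ≠ 0; add h_3 = -8/3x_2^2 - 35/3x_2 - 38/3 to the basis.

The other S-polynomials (S(f_1,h_3), S(f_2,h_3)) all reduce to 0 modulo the current basis, so we have a Gröbner basis.
Inter-reduce: drop elements whose leading term is divisible by another's, tail-reduce, and make monic.
Reduced Gröbner basis: {x_1 - 8/3x_2 - 19/3, x_2^2 + 35/8x_2 + 19/4}.

A lex Gröbner basis eliminates variables successively. Here x_2^2 + 35/8x_2 + 19/4 depends only on x_2, with roots {-19/8, -2}; lifting each root through the earlier basis elements recovers the full solutions.
  x_2 = -19/8: the earlier basis element becomes x_1 = 0, giving x_1 = 0 — point (0, -19/8).
  x_2 = -2: the earlier basis element becomes x_1 - 1 = 0, giving x_1 = 1 — point (1, -2).
Each listed point satisfies every original equation (direct substitution).
This is the nonlinear analogue of row-reducing a linear system.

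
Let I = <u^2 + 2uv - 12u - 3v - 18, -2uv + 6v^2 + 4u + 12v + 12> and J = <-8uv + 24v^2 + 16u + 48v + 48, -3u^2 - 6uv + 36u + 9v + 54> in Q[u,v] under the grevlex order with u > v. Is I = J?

Yes, the ideals are equal.

Since reduced Gröbner bases are canonical representatives of ideals under a given ordering, it suffices to compute and compare them.
Buchberger on the first generating set:
f_1 = u^2 + 2uv - 12u - 3v - 18, LT = u^2.
f_2 = -2uv + 6v^2 + 4u + 12v + 12, LT = uv.

S(f_1,f_2): lcm = u^2v. S = 5uv^2 + 2u^2 - 6uv - 3v^2 + 6u - 18v.
  leading term uv^2: subtract (-5/2v)·f_2 from 5uv^2 + 2u^2 - 6uv - 3v^2 + 6u - 18v → 15v^3 + 2u^2 + 4uv + 27v^2 + 6u + 12v
  leading term v^3: no divisor's leading term divides it; move 15v^3 to the remainder.
  leading term u^2: subtract (2)·f_1 from 2u^2 + 4uv + 27v^2 + 6u + 12v → 27v^2 + 30u + 18v + 36
  leading term v^2: no divisor's leading term divides it; move 27v^2 to the remainder.
  leading term u: no divisor's leading term divides it; move 30u to the remainder.
  leading term v: no divisor's leading term divides it; move 18v to the remainder.
  leading term 1: no divisor's leading term divides it; move 36 to the remainder.
  remainder 15v^3 + 27v^2 + 30u + 18v + 36 ≠ 0; add g_3 = 15v^3 + 27v^2 + 30u + 18v + 36 to the basis.

S(f_1,g_3): leading monomials are coprime, so the S-polynomial reduces to 0 (Buchberger's first criterion).
S(f_2,g_3): lcm = uv^3. S = -3v^4 - 19/5uv^2 - 6v^3 - 2u^2 - 6/5uv - 6v^2 - 12/5u.
  leading term v^4: subtract (-1/5v)·g_3 from -3v^4 - 19/5uv^2 - 6v^3 - 2u^2 - 6/5uv - 6v^2 - 12/5u → -19/5uv^2 - 3/5v^3 - 2u^2 + 24/5uv - 12/5v^2 - 12/5u + 36/5v
  leading term uv^2: subtract (19/10v)·f_2 from -19/5uv^2 - 3/5v^3 - 2u^2 + 24/5uv - 12/5v^2 - 12/5u + 36/5v → -12v^3 - 2u^2 - 14/5uv - 126/5v^2 - 12/5u - 78/5v
  leading term v^3: subtract (-4/5)·g_3 from -12v^3 - 2u^2 - 14/5uv - 126/5v^2 - 12/5u - 78/5v → -2u^2 - 14/5uv - 18/5v^2 + 108/5u - 6/5v + 144/5
  leading term u^2: subtract (-2)·f_1 from -2u^2 - 14/5uv - 18/5v^2 + 108/5u - 6/5v + 144/5 → 6/5uv - 18/5v^2 - 12/5u - 36/5v - 36/5
  leading term uv: subtract (-3/5)·f_2 from 6/5uv - 18/5v^2 - 12/5u - 36/5v - 36/5 → 0
  remainder 0.

Every S-polynomial of the final basis reduces to 0, so we have a Gröbner basis.
Inter-reduce: drop elements whose leading term is divisible by another's, tail-reduce, and make monic.
Reduced Gröbner basis: {v^3 + 9/5v^2 + 2u + 6/5v + 12/5, u^2 + 6v^2 - 8u + 9v - 6, uv - 3v^2 - 2u - 6v - 6}.

Buchberger on the second generating set:
h_1 = -8uv + 24v^2 + 16u + 48v + 48, LT = uv.
h_2 = -3u^2 - 6uv + 36u + 9v + 54, LT = u^2.

S(h_1,h_2): lcm = u^2v. S = -5uv^2 - 2u^2 + 6uv + 3v^2 - 6u + 18v.
  leading term uv^2: subtract (5/8v)·h_1 from -5uv^2 - 2u^2 + 6uv + 3v^2 - 6u + 18v → -15v^3 - 2u^2 - 4uv - 27v^2 - 6u - 12v
  leading term v^3: no divisor's leading term divides it; move -15v^3 to the remainder.
  leading term u^2: subtract (2/3)·h_2 from -2u^2 - 4uv - 27v^2 - 6u - 12v → -27v^2 - 30u - 18v - 36
  leading term v^2: no divisor's leading term divides it; move -27v^2 to the remainder.
  leading term u: no divisor's leading term divides it; move -30u to the remainder.
  leading term v: no divisor's leading term divides it; move -18v to the remainder.
  leading term 1: no divisor's leading term divides it; move -36 to the remainder.
  remainder -15v^3 - 27v^2 - 30u - 18v - 36 ≠ 0; add k_3 = -15v^3 - 27v^2 - 30u - 18v - 36 to the basis.

S(h_1,k_3): lcm = uv^3. S = -3v^4 - 19/5uv^2 - 6v^3 - 2u^2 - 6/5uv - 6v^2 - 12/5u.
  leading term v^4: subtract (1/5v)·k_3 from -3v^4 - 19/5uv^2 - 6v^3 - 2u^2 - 6/5uv - 6v^2 - 12/5u → -19/5uv^2 - 3/5v^3 - 2u^2 + 24/5uv - 12/5v^2 - 12/5u + 36/5v
  leading term uv^2: subtract (19/40v)·h_1 from -19/5uv^2 - 3/5v^3 - 2u^2 + 24/5uv - 12/5v^2 - 12/5u + 36/5v → -12v^3 - 2u^2 - 14/5uv - 126/5v^2 - 12/5u - 78/5v
  leading term v^3: subtract (4/5)·k_3 from -12v^3 - 2u^2 - 14/5uv - 126/5v^2 - 12/5u - 78/5v → -2u^2 - 14/5uv - 18/5v^2 + 108/5u - 6/5v + 144/5
  leading term u^2: subtract (2/3)·h_2 from -2u^2 - 14/5uv - 18/5v^2 + 108/5u - 6/5v + 144/5 → 6/5uv - 18/5v^2 - 12/5u - 36/5v - 36/5
  leading term uv: subtract (-3/20)·h_1 from 6/5uv - 18/5v^2 - 12/5u - 36/5v - 36/5 → 0
  remainder 0.

S(h_2,k_3): leading monomials are coprime, so the S-polynomial reduces to 0 (Buchberger's first criterion).
Every S-polynomial of the final basis reduces to 0, so we have a Gröbner basis.
Inter-reduce: drop elements whose leading term is divisible by another's, tail-reduce, and make monic.
Reduced Gröbner basis: {v^3 + 9/5v^2 + 2u + 6/5v + 12/5, u^2 + 6v^2 - 8u + 9v - 6, uv - 3v^2 - 2u - 6v - 6}.

These coincide, so the ideals are equal.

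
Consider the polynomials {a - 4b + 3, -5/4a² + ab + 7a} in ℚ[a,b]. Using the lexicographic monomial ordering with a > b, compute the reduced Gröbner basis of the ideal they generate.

G = {a - 4b + 3, b² - 55/16b + 129/64}

The reduced Gröbner basis is the canonical form of the ideal for this ordering.

f_1 = a - 4b + 3, LT = a.
f_2 = -5/4a² + ab + 7a, LT = a².

S(f_1,f_2): lcm = a². S = -16/5ab + 43/5a.
  reduce S modulo (f_1, f_2):
  remainder -64/5b² + 44b - 129/5 ≠ 0; add g_3 = -64/5b² + 44b - 129/5 to the basis.

The other S-polynomials (S(f_1,g_3), S(f_2,g_3)) all reduce to 0 modulo the current basis, so we have a Gröbner basis.
Inter-reduce: drop elements whose leading term is divisible by another's, tail-reduce, and make monic.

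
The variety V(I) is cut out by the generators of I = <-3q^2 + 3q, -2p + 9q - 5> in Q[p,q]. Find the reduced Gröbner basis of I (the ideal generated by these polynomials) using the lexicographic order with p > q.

f_1 = -3q^2 + 3q, LT = q^2.
f_2 = -2p + 9q - 5, LT = p.

The S-polynomials (S(f_1,f_2)) all reduce to 0 modulo the current basis, so we have a Gröbner basis.

G = {p - 9/2q + 5/2, q^2 - q}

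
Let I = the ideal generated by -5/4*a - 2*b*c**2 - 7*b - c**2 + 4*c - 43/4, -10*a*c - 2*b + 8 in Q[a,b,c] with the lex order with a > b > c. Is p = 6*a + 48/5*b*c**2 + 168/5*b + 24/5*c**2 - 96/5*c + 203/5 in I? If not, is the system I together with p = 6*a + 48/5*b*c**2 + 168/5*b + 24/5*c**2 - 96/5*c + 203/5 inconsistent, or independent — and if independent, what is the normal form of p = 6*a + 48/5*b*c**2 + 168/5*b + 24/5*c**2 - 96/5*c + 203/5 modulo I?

Adjoining 6*a + 48/5*b*c**2 + 168/5*b + 24/5*c**2 - 96/5*c + 203/5 makes the ideal the whole ring: the system is inconsistent.

First compute the reduced Gröbner basis of I by Buchberger's algorithm.
f_1 = -5/4*a - 2*b*c**2 - 7*b - c**2 + 4*c - 43/4, LT = a.
f_2 = -10*a*c - 2*b + 8, LT = a*c.

S(f_1,f_2): lcm = a*c. S = 8/5*b*c**3 + 28/5*b*c - 1/5*b + 4/5*c**3 - 16/5*c**2 + 43/5*c + 4/5.
  reduce S modulo (f_1, f_2):
  remainder 8/5*b*c**3 + 28/5*b*c - 1/5*b + 4/5*c**3 - 16/5*c**2 + 43/5*c + 4/5 ≠ 0; add h_3 = 8/5*b*c**3 + 28/5*b*c - 1/5*b + 4/5*c**3 - 16/5*c**2 + 43/5*c + 4/5 to the basis.

The other S-polynomials (S(f_1,h_3), S(f_2,h_3)) all reduce to 0 modulo the current basis, so we have a Gröbner basis.
Inter-reduce: drop elements whose leading term is divisible by another's, tail-reduce, and make monic.
Reduced Gröbner basis: {a + 8/5*b*c**2 + 28/5*b + 4/5*c**2 - 16/5*c + 43/5, b*c**3 + 7/2*b*c - 1/8*b + 1/2*c**3 - 2*c**2 + 43/8*c + 1/2}.
Label its elements g_1 = a + 8/5*b*c**2 + 28/5*b + 4/5*c**2 - 16/5*c + 43/5, g_2 = b*c**3 + 7/2*b*c - 1/8*b + 1/2*c**3 - 2*c**2 + 43/8*c + 1/2.

Reduce p = 6*a + 48/5*b*c**2 + 168/5*b + 24/5*c**2 - 96/5*c + 203/5 modulo G:
  leading term a: subtract (6)·g_1 from 6*a + 48/5*b*c**2 + 168/5*b + 24/5*c**2 - 96/5*c + 203/5 → -11
  leading term 1: no divisor's leading term divides it; move -11 to the remainder.
  normal form = -11.
The normal form is nonzero, so p ∉ I. Since p minus its normal form lies in I, I + (p) = I + (r) where r = -11; decide whether this ideal is the whole ring.
Here r = -11 is a nonzero constant, hence a unit: 1 ∈ I + (p), the Gröbner basis of I + (p) is {1}, and the enlarged system has no common solution — adjoining p is inconsistent.

Ideal membership is decidable via reduction modulo a Gröbner basis.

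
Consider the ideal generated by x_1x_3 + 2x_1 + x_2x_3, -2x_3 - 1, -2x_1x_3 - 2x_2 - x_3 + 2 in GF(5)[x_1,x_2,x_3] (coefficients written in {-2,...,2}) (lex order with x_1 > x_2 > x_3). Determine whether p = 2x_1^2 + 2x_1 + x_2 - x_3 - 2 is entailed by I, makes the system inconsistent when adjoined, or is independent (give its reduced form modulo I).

First compute the reduced Gröbner basis of I by Buchberger's algorithm.
f_1 = x_1x_3 + 2x_1 + x_2x_3, LT = x_1x_3.
f_2 = -2x_3 - 1, LT = x_3.
f_3 = -2x_1x_3 - 2x_2 - x_3 + 2, LT = x_1x_3.

S(f_1,f_2): lcm = x_1x_3. S = -x_1 + x_2x_3.
  reduce S modulo (f_1, f_2, f_3):
  remainder -x_1 + 2x_2 ≠ 0; add h_4 = -x_1 + 2x_2 to the basis.

The other S-polynomials (S(f_1,f_3), S(f_2,f_3), S(f_1,h_4), S(f_2,h_4), S(f_3,h_4)) all reduce to 0 modulo the current basis, so we have a Gröbner basis.
Inter-reduce: drop elements whose leading term is divisible by another's, tail-reduce, and make monic.
Reduced Gröbner basis: {x_1 - 2x_2, x_3 - 2}.
Label its elements g_1 = x_1 - 2x_2, g_2 = x_3 - 2.

Reduce p = 2x_1^2 + 2x_1 + x_2 - x_3 - 2 modulo G:
  leading term x_1^2: subtract (2x_1)·g_1 from 2x_1^2 + 2x_1 + x_2 - x_3 - 2 → -x_1x_2 + 2x_1 + x_2 - x_3 - 2
  leading term x_1x_2: subtract (-x_2)·g_1 from -x_1x_2 + 2x_1 + x_2 - x_3 - 2 → 2x_1 - 2x_2^2 + x_2 - x_3 - 2
  leading term x_1: subtract (2)·g_1 from 2x_1 - 2x_2^2 + x_2 - x_3 - 2 → -2x_2^2 - x_3 - 2
  leading term x_2^2: no divisor's leading term divides it; move -2x_2^2 to the remainder.
  leading term x_3: subtract (-1)·g_2 from -x_3 - 2 → 1
  leading term 1: no divisor's leading term divides it; move 1 to the remainder.
  normal form = -2x_2^2 + 1.
The normal form is nonzero, so p ∉ I. Since p minus its normal form lies in I, I + (p) = I + (r) where r = -2x_2^2 + 1; decide whether this ideal is the whole ring.
Run Buchberger on G together with r (pairs among the g_i already reduce to 0 since G is a Gröbner basis):
g_1 = x_1 - 2x_2, LT = x_1.
g_2 = x_3 - 2, LT = x_3.
r = -2x_2^2 + 1, LT = x_2^2.

The S-polynomials (S(g_1,g_2), S(g_1,r), S(g_2,r)) all reduce to 0 modulo the current basis, so we have a Gröbner basis.
Inter-reduce: drop elements whose leading term is divisible by another's, tail-reduce, and make monic.
Reduced Gröbner basis: {x_1 - 2x_2, x_2^2 + 2, x_3 - 2}.
The reduced Gröbner basis of I + (p) is {x_1 - 2x_2, x_2^2 + 2, x_3 - 2} ≠ {1}, a proper ideal, so the enlarged system stays consistent: p is independent of I, with normal form -2x_2^2 + 1.

2x_1^2 + 2x_1 + x_2 - x_3 - 2 is independent of I; its normal form modulo I is -2x_2^2 + 1.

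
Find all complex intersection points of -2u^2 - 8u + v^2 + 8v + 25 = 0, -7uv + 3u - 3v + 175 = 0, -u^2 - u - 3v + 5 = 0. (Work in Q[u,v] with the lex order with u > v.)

Compute a lex Gröbner basis by Buchberger's algorithm.
f_1 = -2u^2 - 8u + v^2 + 8v + 25, LT = u^2.
f_2 = -7uv + 3u - 3v + 175, LT = uv.
f_3 = -u^2 - u - 3v + 5, LT = u^2.

S(f_1,f_2): lcm = u^2v. S = 3/7u^2 + 25/7uv + 25u - 1/2v^3 - 4v^2 - 25/2v.
  leading term u^2: subtract (-3/14)·f_1 from 3/7u^2 + 25/7uv + 25u - 1/2v^3 - 4v^2 - 25/2v → 25/7uv + 163/7u - 1/2v^3 - 53/14v^2 - 151/14v + 75/14
  leading term uv: subtract (-25/49)·f_2 from 25/7uv + 163/7u - 1/2v^3 - 53/14v^2 - 151/14v + 75/14 → 1216/49u - 1/2v^3 - 53/14v^2 - 1207/98v + 1325/14
  leading term u: no divisor's leading term divides it; move 1216/49u to the remainder.
  leading term v^3: no divisor's leading term divides it; move -1/2v^3 to the remainder.
  leading term v^2: no divisor's leading term divides it; move -53/14v^2 to the remainder.
  leading term v: no divisor's leading term divides it; move -1207/98v to the remainder.
  leading term 1: no divisor's leading term divides it; move 1325/14 to the remainder.
  remainder 1216/49u - 1/2v^3 - 53/14v^2 - 1207/98v + 1325/14 ≠ 0; add h_4 = 1216/49u - 1/2v^3 - 53/14v^2 - 1207/98v + 1325/14 to the basis.

S(f_1,f_3): lcm = u^2. S = 3u - 1/2v^2 - 7v - 15/2.
  leading term u: subtract (147/1216)·h_4 from 3u - 1/2v^2 - 7v - 15/2 → 147/2432v^3 - 103/2432v^2 - 13403/2432v - 46065/2432
  leading term v^3: no divisor's leading term divides it; move 147/2432v^3 to the remainder.
  leading term v^2: no divisor's leading term divides it; move -103/2432v^2 to the remainder.
  leading term v: no divisor's leading term divides it; move -13403/2432v to the remainder.
  leading term 1: no divisor's leading term divides it; move -46065/2432 to the remainder.
  remainder 147/2432v^3 - 103/2432v^2 - 13403/2432v - 46065/2432 ≠ 0; add h_5 = 147/2432v^3 - 103/2432v^2 - 13403/2432v - 46065/2432 to the basis.

S(f_2,f_3): lcm = u^2v. S = -3/7u^2 - 4/7uv - 25u - 3v^2 + 5v.
  leading term u^2: subtract (3/14)·f_1 from -3/7u^2 - 4/7uv - 25u - 3v^2 + 5v → -4/7uv - 163/7u - 45/14v^2 + 23/7v - 75/14
  leading term uv: subtract (4/49)·f_2 from -4/7uv - 163/7u - 45/14v^2 + 23/7v - 75/14 → -1153/49u - 45/14v^2 + 173/49v - 275/14
  leading term u: subtract (-1153/1216)·h_4 from -1153/49u - 45/14v^2 + 173/49v - 275/14 → -1153/2432v^3 - 16547/2432v^2 - 19815/2432v + 170475/2432
  leading term v^3: subtract (-1153/147)·h_5 from -1153/2432v^3 - 16547/2432v^2 - 19815/2432v + 170475/2432 → -1049/147v^2 - 7552/147v - 3845/49
  leading term v^2: no divisor's leading term divides it; move -1049/147v^2 to the remainder.
  leading term v: no divisor's leading term divides it; move -7552/147v to the remainder.
  leading term 1: no divisor's leading term divides it; move -3845/49 to the remainder.
  remainder -1049/147v^2 - 7552/147v - 3845/49 ≠ 0; add h_6 = -1049/147v^2 - 7552/147v - 3845/49 to the basis.

S(f_2,h_5): lcm = uv^3. S = 40/147uv^2 + 13403/147uv + 15355/49u + 3/7v^3 - 25v^2.
  leading term uv^2: subtract (-40/1029v)·f_2 from 40/147uv^2 + 13403/147uv + 15355/49u + 3/7v^3 - 25v^2 → 93941/1029uv + 15355/49u + 3/7v^3 - 8615/343v^2 + 1000/147v
  leading term uv: subtract (-93941/7203)·f_2 from 93941/1029uv + 15355/49u + 3/7v^3 - 8615/343v^2 + 1000/147v → 846336/2401u + 3/7v^3 - 8615/343v^2 - 232823/7203v + 2348525/1029
  leading term u: subtract (696/49)·h_4 from 846336/2401u + 3/7v^3 - 8615/343v^2 - 232823/7203v + 2348525/1029 → 369/49v^3 + 9829/343v^2 + 2995/21v + 965225/1029
  leading term v^3: subtract (299136/2401)·h_5 from 369/49v^3 + 9829/343v^2 + 2995/21v + 965225/1029 → 81472/2401v^2 + 5972992/7203v + 23754560/7203
  leading term v^2: subtract (-244416/51401)·h_6 from 81472/2401v^2 + 5972992/7203v + 23754560/7203 → 631405568/1079421v + 3157027840/1079421
  leading term v: no divisor's leading term divides it; move 631405568/1079421v to the remainder.
  leading term 1: no divisor's leading term divides it; move 3157027840/1079421 to the remainder.
  remainder 631405568/1079421v + 3157027840/1079421 ≠ 0; add h_7 = 631405568/1079421v + 3157027840/1079421 to the basis.

The other S-polynomials (S(f_1,h_4), S(f_2,h_4), S(f_3,h_4), S(f_1,h_5), S(f_3,h_5), S(h_4,h_5), S(f_1,h_6), S(f_2,h_6), S(f_3,h_6), S(h_4,h_6), S(h_5,h_6), S(f_1,h_7), S(f_2,h_7), S(f_3,h_7), S(h_4,h_7), S(h_5,h_7), S(h_6,h_7)) all reduce to 0 modulo the current basis, so we have a Gröbner basis.
Inter-reduce: drop elements whose leading term is divisible by another's, tail-reduce, and make monic.
Reduced Gröbner basis: {u + 5, v + 5}.

From the last basis element, v + 5 = 0, so v takes values in {-5}. Each choice, substituted upward through the basis, yields the corresponding point(s) of the solution set.
  v = -5: the earlier basis element becomes u + 5 = 0, giving u = -5 — point (-5, -5).

{(-5, -5)}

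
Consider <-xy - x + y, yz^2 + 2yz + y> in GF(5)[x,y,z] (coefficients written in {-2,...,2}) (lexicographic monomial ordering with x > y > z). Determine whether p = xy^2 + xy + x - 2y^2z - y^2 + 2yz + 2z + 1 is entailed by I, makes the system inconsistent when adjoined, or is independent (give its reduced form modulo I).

First compute the reduced Gröbner basis of I by Buchberger's algorithm.
f_1 = -xy - x + y, LT = xy.
f_2 = yz^2 + 2yz + y, LT = yz^2.

S(f_1,f_2): lcm = xyz^2. S = -2xyz - xy + xz^2 - yz^2.
  reduce S modulo (f_1, f_2):
  remainder xz^2 + 2xz + x ≠ 0; add h_3 = xz^2 + 2xz + x to the basis.

The other S-polynomials (S(f_1,h_3), S(f_2,h_3)) all reduce to 0 modulo the current basis, so we have a Gröbner basis.
Inter-reduce: drop elements whose leading term is divisible by another's, tail-reduce, and make monic.
Reduced Gröbner basis: {xy + x - y, xz^2 + 2xz + x, yz^2 + 2yz + y}.
Label its elements g_1 = xy + x - y, g_2 = xz^2 + 2xz + x, g_3 = yz^2 + 2yz + y.

Reduce p = xy^2 + xy + x - 2y^2z - y^2 + 2yz + 2z + 1 modulo G:
  leading term xy^2: subtract (y)·g_1 from xy^2 + xy + x - 2y^2z - y^2 + 2yz + 2z + 1 → x - 2y^2z + 2yz + 2z + 1
  leading term x: no divisor's leading term divides it; move x to the remainder.
  leading term y^2z: no divisor's leading term divides it; move -2y^2z to the remainder.
  leading term yz: no divisor's leading term divides it; move 2yz to the remainder.
  leading term z: no divisor's leading term divides it; move 2z to the remainder.
  leading term 1: no divisor's leading term divides it; move 1 to the remainder.
  normal form = x - 2y^2z + 2yz + 2z + 1.
The normal form is nonzero, so p ∉ I. Since p minus its normal form lies in I, I + (p) = I + (r) where r = x - 2y^2z + 2yz + 2z + 1; decide whether this ideal is the whole ring.
Run Buchberger on G together with r (pairs among the g_i already reduce to 0 since G is a Gröbner basis):
g_1 = xy + x - y, LT = xy.
g_2 = xz^2 + 2xz + x, LT = xz^2.
g_3 = yz^2 + 2yz + y, LT = yz^2.
r = x - 2y^2z + 2yz + 2z + 1, LT = x.

S(g_1,r): lcm = xy. S = x + 2y^3z - 2y^2z - 2yz - 2y.
  reduce S modulo (g_1, g_2, g_3, r):
  remainder 2y^3z + yz - 2y - 2z - 1 ≠ 0; add m_5 = 2y^3z + yz - 2y - 2z - 1 to the basis.

S(g_2,r): lcm = xz^2. S = 2xz + x + 2y^2z^3 - 2yz^3 - 2z^3 - z^2.
  reduce S modulo (g_1, g_2, g_3, r, m_5):
  remainder -2z^3 + z - 1 ≠ 0; add m_6 = -2z^3 + z - 1 to the basis.

S(g_2,m_5): lcm = xy^3z^2. S = 2xy^3z + xy^3 + 2xyz^2 + xyz + xz^2 - 2xz.
  reduce S modulo (g_1, g_2, g_3, r, m_5, m_6):
  remainder y^3 + yz + z^2 + 1 ≠ 0; add m_7 = y^3 + yz + z^2 + 1 to the basis.

The other S-polynomials (S(g_1,g_2), S(g_1,g_3), S(g_2,g_3), S(g_3,r), S(g_1,m_5), S(g_3,m_5), S(r,m_5), S(g_1,m_6), S(g_2,m_6), S(g_3,m_6), S(r,m_6), S(m_5,m_6), S(g_1,m_7), S(g_2,m_7), S(g_3,m_7), S(r,m_7), S(m_5,m_7), S(m_6,m_7)) all reduce to 0 modulo the current basis, so we have a Gröbner basis.
Inter-reduce: drop elements whose leading term is divisible by another's, tail-reduce, and make monic.
Reduced Gröbner basis: {x - 2y^2z + 2yz + 2z + 1, y^3 + yz + z^2 + 1, yz^2 + 2yz + y, z^3 + 2z - 2}.
The reduced Gröbner basis of I + (p) is {x - 2y^2z + 2yz + 2z + 1, y^3 + yz + z^2 + 1, yz^2 + 2yz + y, z^3 + 2z - 2} ≠ {1}, a proper ideal, so the enlarged system stays consistent: p is independent of I, with normal form x - 2y^2z + 2yz + 2z + 1.

xy^2 + xy + x - 2y^2z - y^2 + 2yz + 2z + 1 is independent of I; its normal form modulo I is x - 2y^2z + 2yz + 2z + 1.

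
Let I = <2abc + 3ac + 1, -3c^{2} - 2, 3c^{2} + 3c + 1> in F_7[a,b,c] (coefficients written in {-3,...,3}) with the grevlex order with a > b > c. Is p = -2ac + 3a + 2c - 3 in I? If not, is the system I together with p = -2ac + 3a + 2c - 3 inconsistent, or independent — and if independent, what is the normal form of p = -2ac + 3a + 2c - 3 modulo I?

-2ac + 3a + 2c - 3 lies in I (it reduces to 0).

First compute the reduced Gröbner basis of I by Buchberger's algorithm.
f_1 = 2abc + 3ac + 1, LT = abc.
f_2 = -3c^{2} - 2, LT = c^{2}.
f_3 = 3c^{2} + 3c + 1, LT = c^{2}.

S(f_1,f_2): lcm = abc^{2}. S = -2ac^{2} - 3ab - 3c.
  leading term ac^{2}: subtract (3a)·f_2 from -2ac^{2} - 3ab - 3c → -3ab - a - 3c
  leading term ab: no divisor's leading term divides it; move -3ab to the remainder.
  leading term a: no divisor's leading term divides it; move -a to the remainder.
  leading term c: no divisor's leading term divides it; move -3c to the remainder.
  remainder -3ab - a - 3c ≠ 0; add h_4 = -3ab - a - 3c to the basis.

S(f_1,f_3): lcm = abc^{2}. S = -abc - 2ac^{2} + 2ab - 3c.
  leading term abc: subtract (3)·f_1 from -abc - 2ac^{2} + 2ab - 3c → -2ac^{2} + 2ab - 2ac - 3c - 3
  leading term ac^{2}: subtract (3a)·f_2 from -2ac^{2} + 2ab - 2ac - 3c - 3 → 2ab - 2ac - a - 3c - 3
  leading term ab: subtract (-3)·h_4 from 2ab - 2ac - a - 3c - 3 → -2ac + 3a + 2c - 3
  leading term ac: no divisor's leading term divides it; move -2ac to the remainder.
  leading term a: no divisor's leading term divides it; move 3a to the remainder.
  leading term c: no divisor's leading term divides it; move 2c to the remainder.
  leading term 1: no divisor's leading term divides it; move -3 to the remainder.
  remainder -2ac + 3a + 2c - 3 ≠ 0; add h_5 = -2ac + 3a + 2c - 3 to the basis.

S(f_2,f_3): lcm = c^{2}. S = -c - 2.
  leading term c: no divisor's leading term divides it; move -c to the remainder.
  leading term 1: no divisor's leading term divides it; move -2 to the remainder.
  remainder -c - 2 ≠ 0; add h_6 = -c - 2 to the basis.

The other S-polynomials (S(f_1,h_4), S(f_2,h_4), S(f_3,h_4), S(f_1,h_5), S(f_2,h_5), S(f_3,h_5), S(h_4,h_5), S(f_1,h_6), S(f_2,h_6), S(f_3,h_6), S(h_4,h_6), S(h_5,h_6)) all reduce to 0 modulo the current basis, so we have a Gröbner basis.
Inter-reduce: drop elements whose leading term is divisible by another's, tail-reduce, and make monic.
Reduced Gröbner basis: {ab - 2a - 2, c + 2}.
Label its elements g_1 = ab - 2a - 2, g_2 = c + 2.

Reduce p = -2ac + 3a + 2c - 3 modulo G:
  leading term ac: subtract (-2a)·g_2 from -2ac + 3a + 2c - 3 → 2c - 3
  leading term c: subtract (2)·g_2 from 2c - 3 → 0
  normal form = 0.
Since the normal form is 0, p ∈ I.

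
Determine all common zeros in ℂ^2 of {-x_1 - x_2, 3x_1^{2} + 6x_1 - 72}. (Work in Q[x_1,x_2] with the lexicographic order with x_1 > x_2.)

Compute a lex Gröbner basis by Buchberger's algorithm.
f_1 = -x_1 - x_2, LT = x_1.
f_2 = 3x_1^{2} + 6x_1 - 72, LT = x_1^{2}.

S(f_1,f_2): lcm = x_1^{2}. S = x_1x_2 - 2x_1 + 24.
  leading term x_1x_2: subtract (-x_2)·f_1 from x_1x_2 - 2x_1 + 24 → -2x_1 - x_2^{2} + 24
  leading term x_1: subtract (2)·f_1 from -2x_1 - x_2^{2} + 24 → -x_2^{2} + 2x_2 + 24
  leading term x_2^{2}: no divisor's leading term divides it; move -x_2^{2} to the remainder.
  leading term x_2: no divisor's leading term divides it; move 2x_2 to the remainder.
  leading term 1: no divisor's leading term divides it; move 24 to the remainder.
  remainder -x_2^{2} + 2x_2 + 24 ≠ 0; add h_3 = -x_2^{2} + 2x_2 + 24 to the basis.

The other S-polynomials (S(f_1,h_3), S(f_2,h_3)) all reduce to 0 modulo the current basis, so we have a Gröbner basis.
Inter-reduce: drop elements whose leading term is divisible by another's, tail-reduce, and make monic.
Reduced Gröbner basis: {x_1 + x_2, x_2^{2} - 2x_2 - 24}.

Since the basis is lex-ordered, x_2^{2} - 2x_2 - 24 is univariate in x_2. Its roots are {-4, 6}. Back-substituting each root into the other basis elements fixes the other coordinates.
  x_2 = -4: the earlier basis element becomes x_1 - 4 = 0, giving x_1 = 4 — point (4, -4).
  x_2 = 6: the earlier basis element becomes x_1 + 6 = 0, giving x_1 = -6 — point (-6, 6).
Zero-dimensionality of the ideal guarantees finitely many solutions over ℂ.

{(4, -4), (-6, 6)}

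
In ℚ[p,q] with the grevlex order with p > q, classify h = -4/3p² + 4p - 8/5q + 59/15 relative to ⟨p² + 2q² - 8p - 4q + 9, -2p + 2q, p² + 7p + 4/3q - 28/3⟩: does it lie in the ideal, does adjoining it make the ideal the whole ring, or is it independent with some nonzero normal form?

First compute the reduced Gröbner basis of I by Buchberger's algorithm.
f_1 = p² + 2q² - 8p - 4q + 9, LT = p².
f_2 = -2p + 2q, LT = p.
f_3 = p² + 7p + 4/3q - 28/3, LT = p².

S(f_1,f_2): lcm = p². S = pq + 2q² - 8p - 4q + 9.
  leading term pq: subtract (-½q)·f_2 from pq + 2q² - 8p - 4q + 9 → 3q² - 8p - 4q + 9
  leading term q²: no divisor's leading term divides it; move 3q² to the remainder.
  leading term p: subtract (4)·f_2 from -8p - 4q + 9 → -12q + 9
  leading term q: no divisor's leading term divides it; move -12q to the remainder.
  leading term 1: no divisor's leading term divides it; move 9 to the remainder.
  remainder 3q² - 12q + 9 ≠ 0; add k_4 = 3q² - 12q + 9 to the basis.

S(f_1,f_3): lcm = p². S = 2q² - 15p - 16/3q + 55/3.
  leading term q²: subtract (⅔)·k_4 from 2q² - 15p - 16/3q + 55/3 → -15p + 8/3q + 37/3
  leading term p: subtract (15/2)·f_2 from -15p + 8/3q + 37/3 → -37/3q + 37/3
  leading term q: no divisor's leading term divides it; move -37/3q to the remainder.
  leading term 1: no divisor's leading term divides it; move 37/3 to the remainder.
  remainder -37/3q + 37/3 ≠ 0; add k_5 = -37/3q + 37/3 to the basis.

The other S-polynomials (S(f_2,f_3), S(f_1,k_4), S(f_2,k_4), S(f_3,k_4), S(f_1,k_5), S(f_2,k_5), S(f_3,k_5), S(k_4,k_5)) all reduce to 0 modulo the current basis, so we have a Gröbner basis.
Inter-reduce: drop elements whose leading term is divisible by another's, tail-reduce, and make monic.
Reduced Gröbner basis: {p - 1, q - 1}.
Label its elements g_1 = p - 1, g_2 = q - 1.

Reduce h = -4/3p² + 4p - 8/5q + 59/15 modulo G:
  leading term p²: subtract (-4/3p)·g_1 from -4/3p² + 4p - 8/5q + 59/15 → 8/3p - 8/5q + 59/15
  leading term p: subtract (8/3)·g_1 from 8/3p - 8/5q + 59/15 → -8/5q + 33/5
  leading term q: subtract (-8/5)·g_2 from -8/5q + 33/5 → 5
  leading term 1: no divisor's leading term divides it; move 5 to the remainder.
  normal form = 5.
The normal form is nonzero, so h ∉ I. Since h minus its normal form lies in I, I + (h) = I + (r) where r = 5; decide whether this ideal is the whole ring.
Here r = 5 is a nonzero constant, hence a unit: 1 ∈ I + (h), the Gröbner basis of I + (h) is {1}, and the enlarged system has no common solution — adjoining h is inconsistent.

Adjoining -4/3p² + 4p - 8/5q + 59/15 makes the ideal the whole ring: the system is inconsistent.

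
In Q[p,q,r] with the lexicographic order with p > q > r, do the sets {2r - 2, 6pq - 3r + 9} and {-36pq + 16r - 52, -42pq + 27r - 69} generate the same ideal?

Since reduced Gröbner bases are canonical representatives of ideals under a given ordering, it suffices to compute and compare them.
Buchberger on the first generating set:
f_1 = 2r - 2, LT = r.
f_2 = 6pq - 3r + 9, LT = pq.

The S-polynomials (S(f_1,f_2)) all reduce to 0 modulo the current basis, so we have a Gröbner basis.
Inter-reduce: drop elements whose leading term is divisible by another's, tail-reduce, and make monic.
Reduced Gröbner basis: {pq + 1, r - 1}.

Buchberger on the second generating set:
h_1 = -36pq + 16r - 52, LT = pq.
h_2 = -42pq + 27r - 69, LT = pq.

S(h_1,h_2): lcm = pq. S = 25/126r - 25/126.
  reduce S modulo (h_1, h_2):
  remainder 25/126r - 25/126 ≠ 0; add k_3 = 25/126r - 25/126 to the basis.

The other S-polynomials (S(h_1,k_3), S(h_2,k_3)) all reduce to 0 modulo the current basis, so we have a Gröbner basis.
Inter-reduce: drop elements whose leading term is divisible by another's, tail-reduce, and make monic.
Reduced Gröbner basis: {pq + 1, r - 1}.

These coincide, so the ideals are equal.

Yes, the ideals are equal.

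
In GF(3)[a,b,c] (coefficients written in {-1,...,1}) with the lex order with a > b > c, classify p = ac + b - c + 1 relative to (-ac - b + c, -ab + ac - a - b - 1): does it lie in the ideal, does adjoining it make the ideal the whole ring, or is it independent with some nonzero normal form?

Adjoining ac + b - c + 1 makes the ideal the whole ring: the system is inconsistent.

First compute the reduced Gröbner basis of I by Buchberger's algorithm.
f_1 = -ac - b + c, LT = ac.
f_2 = -ab + ac - a - b - 1, LT = ab.

S(f_1,f_2): lcm = abc. S = ac^2 - ac + b^2 + bc - c.
  leading term ac^2: subtract (-c)·f_1 from ac^2 - ac + b^2 + bc - c → -ac + b^2 + c^2 - c
  leading term ac: subtract (1)·f_1 from -ac + b^2 + c^2 - c → b^2 + b + c^2 + c
  leading term b^2: no divisor's leading term divides it; move b^2 to the remainder.
  leading term b: no divisor's leading term divides it; move b to the remainder.
  leading term c^2: no divisor's leading term divides it; move c^2 to the remainder.
  leading term c: no divisor's leading term divides it; move c to the remainder.
  remainder b^2 + b + c^2 + c ≠ 0; add h_3 = b^2 + b + c^2 + c to the basis.

S(f_1,h_3): leading monomials are coprime, so the S-polynomial reduces to 0 (Buchberger's first criterion).
S(f_2,h_3): lcm = ab^2. S = -abc - ac^2 - ac + b^2 + b.
  leading term abc: subtract (b)·f_1 from -abc - ac^2 - ac + b^2 + b → -ac^2 - ac - b^2 - bc + b
  leading term ac^2: subtract (c)·f_1 from -ac^2 - ac - b^2 - bc + b → -ac - b^2 + b - c^2
  leading term ac: subtract (1)·f_1 from -ac - b^2 + b - c^2 → -b^2 - b - c^2 - c
  leading term b^2: subtract (-1)·h_3 from -b^2 - b - c^2 - c → 0
  remainder 0.

Every S-polynomial of the final basis reduces to 0, so we have a Gröbner basis.
Inter-reduce: drop elements whose leading term is divisible by another's, tail-reduce, and make monic.
Reduced Gröbner basis: {ab + a - b - c + 1, ac + b - c, b^2 + b + c^2 + c}.
Label its elements g_1 = ab + a - b - c + 1, g_2 = ac + b - c, g_3 = b^2 + b + c^2 + c.

Reduce p = ac + b - c + 1 modulo G:
  leading term ac: subtract (1)·g_2 from ac + b - c + 1 → 1
  leading term 1: no divisor's leading term divides it; move 1 to the remainder.
  normal form = 1.
The normal form is nonzero, so p ∉ I. Since p minus its normal form lies in I, I + (p) = I + (r) where r = 1; decide whether this ideal is the whole ring.
Here r = 1 is a nonzero constant, hence a unit: 1 ∈ I + (p), the Gröbner basis of I + (p) is {1}, and the enlarged system has no common solution — adjoining p is inconsistent.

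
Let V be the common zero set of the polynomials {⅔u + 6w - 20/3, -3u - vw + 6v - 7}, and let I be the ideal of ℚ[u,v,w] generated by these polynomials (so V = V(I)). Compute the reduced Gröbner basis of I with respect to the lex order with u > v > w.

f_1 = ⅔u + 6w - 20/3, LT = u.
f_2 = -3u - vw + 6v - 7, LT = u.

S(f_1,f_2): lcm = u. S = -⅓vw + 2v + 9w - 37/3.
  leading term vw: no divisor's leading term divides it; move -⅓vw to the remainder.
  leading term v: no divisor's leading term divides it; move 2v to the remainder.
  leading term w: no divisor's leading term divides it; move 9w to the remainder.
  leading term 1: no divisor's leading term divides it; move -37/3 to the remainder.
  remainder -⅓vw + 2v + 9w - 37/3 ≠ 0; add g_3 = -⅓vw + 2v + 9w - 37/3 to the basis.

The other S-polynomials (S(f_1,g_3), S(f_2,g_3)) all reduce to 0 modulo the current basis, so we have a Gröbner basis.
Inter-reduce: drop elements whose leading term is divisible by another's, tail-reduce, and make monic.

G = {u + 9w - 10, vw - 6v - 27w + 37}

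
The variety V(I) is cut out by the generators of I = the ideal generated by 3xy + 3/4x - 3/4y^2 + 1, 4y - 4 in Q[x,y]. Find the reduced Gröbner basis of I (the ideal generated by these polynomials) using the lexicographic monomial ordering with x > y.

f_1 = 3xy + 3/4x - 3/4y^2 + 1, LT = xy.
f_2 = 4y - 4, LT = y.

S(f_1,f_2): lcm = xy. S = 5/4x - 1/4y^2 + 1/3.
  leading term x: no divisor's leading term divides it; move 5/4x to the remainder.
  leading term y^2: subtract (-1/16y)·f_2 from -1/4y^2 + 1/3 → -1/4y + 1/3
  leading term y: subtract (-1/16)·f_2 from -1/4y + 1/3 → 1/12
  leading term 1: no divisor's leading term divides it; move 1/12 to the remainder.
  remainder 5/4x + 1/12 ≠ 0; add g_3 = 5/4x + 1/12 to the basis.

The other S-polynomials (S(f_1,g_3), S(f_2,g_3)) all reduce to 0 modulo the current basis, so we have a Gröbner basis.
Inter-reduce: drop elements whose leading term is divisible by another's, tail-reduce, and make monic.

G = {x + 1/15, y - 1}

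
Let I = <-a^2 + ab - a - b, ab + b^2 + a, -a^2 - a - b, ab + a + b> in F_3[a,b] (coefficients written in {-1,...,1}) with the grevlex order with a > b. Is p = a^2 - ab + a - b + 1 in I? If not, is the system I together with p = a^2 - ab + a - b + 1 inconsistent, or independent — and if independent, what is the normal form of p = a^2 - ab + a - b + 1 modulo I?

First compute the reduced Gröbner basis of I by Buchberger's algorithm.
f_1 = -a^2 + ab - a - b, LT = a^2.
f_2 = ab + b^2 + a, LT = ab.
f_3 = -a^2 - a - b, LT = a^2.
f_4 = ab + a + b, LT = ab.

S(f_1,f_2): lcm = a^2b. S = ab^2 - a^2 + ab + b^2.
  reduce S modulo (f_1, f_2, f_3, f_4):
  remainder -b^3 - b^2 - a + b ≠ 0; add h_5 = -b^3 - b^2 - a + b to the basis.

S(f_1,f_3): lcm = a^2. S = -ab.
  reduce S modulo (f_1, f_2, f_3, f_4, h_5):
  remainder b^2 + a ≠ 0; add h_6 = b^2 + a to the basis.

S(f_1,f_4): lcm = a^2b. S = -ab^2 - a^2 + b^2.
  reduce S modulo (f_1, f_2, f_3, f_4, h_5, h_6):
  remainder -b ≠ 0; add h_7 = -b to the basis.

S(f_2,f_4): lcm = ab. S = b^2 - b.
  reduce S modulo (f_1, f_2, f_3, f_4, h_5, h_6, h_7):
  remainder -a ≠ 0; add h_8 = -a to the basis.

The other S-polynomials (S(f_2,f_3), S(f_3,f_4), S(f_1,h_5), S(f_2,h_5), S(f_3,h_5), S(f_4,h_5), S(f_1,h_6), S(f_2,h_6), S(f_3,h_6), S(f_4,h_6), S(h_5,h_6), S(f_1,h_7), S(f_2,h_7), S(f_3,h_7), S(f_4,h_7), S(h_5,h_7), S(h_6,h_7), S(f_1,h_8), S(f_2,h_8), S(f_3,h_8), S(f_4,h_8), S(h_5,h_8), S(h_6,h_8), S(h_7,h_8)) all reduce to 0 modulo the current basis, so we have a Gröbner basis.
Inter-reduce: drop elements whose leading term is divisible by another's, tail-reduce, and make monic.
Reduced Gröbner basis: {a, b}.
Label its elements g_1 = a, g_2 = b.

Reduce p = a^2 - ab + a - b + 1 modulo G:
  leading term a^2: subtract (a)·g_1 from a^2 - ab + a - b + 1 → -ab + a - b + 1
  leading term ab: subtract (-b)·g_1 from -ab + a - b + 1 → a - b + 1
  leading term a: subtract (1)·g_1 from a - b + 1 → -b + 1
  leading term b: subtract (-1)·g_2 from -b + 1 → 1
  leading term 1: no divisor's leading term divides it; move 1 to the remainder.
  normal form = 1.
The normal form is nonzero, so p ∉ I. Since p minus its normal form lies in I, I + (p) = I + (r) where r = 1; decide whether this ideal is the whole ring.
Here r = 1 is a nonzero constant, hence a unit: 1 ∈ I + (p), the Gröbner basis of I + (p) is {1}, and the enlarged system has no common solution — adjoining p is inconsistent.

Adjoining a^2 - ab + a - b + 1 makes the ideal the whole ring: the system is inconsistent.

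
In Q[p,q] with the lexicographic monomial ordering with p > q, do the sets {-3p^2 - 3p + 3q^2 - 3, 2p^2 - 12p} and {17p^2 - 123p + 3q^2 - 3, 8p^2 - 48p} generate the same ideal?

Yes, the ideals are equal.

For a fixed monomial order, each ideal has a unique reduced Gröbner basis; comparing bases decides equality.
Buchberger on the first generating set:
f_1 = -3p^2 - 3p + 3q^2 - 3, LT = p^2.
f_2 = 2p^2 - 12p, LT = p^2.

S(f_1,f_2): lcm = p^2. S = 7p - q^2 + 1.
  reduce S modulo (f_1, f_2):
  remainder 7p - q^2 + 1 ≠ 0; add g_3 = 7p - q^2 + 1 to the basis.

S(f_1,g_3): lcm = p^2. S = 1/7pq^2 + 6/7p - q^2 + 1.
  reduce S modulo (f_1, f_2, g_3):
  remainder 1/49q^4 - 44/49q^2 + 43/49 ≠ 0; add g_4 = 1/49q^4 - 44/49q^2 + 43/49 to the basis.

The other S-polynomials (S(f_2,g_3), S(f_1,g_4), S(f_2,g_4), S(g_3,g_4)) all reduce to 0 modulo the current basis, so we have a Gröbner basis.
Inter-reduce: drop elements whose leading term is divisible by another's, tail-reduce, and make monic.
Reduced Gröbner basis: {p - 1/7q^2 + 1/7, q^4 - 44q^2 + 43}.

Buchberger on the second generating set:
h_1 = 17p^2 - 123p + 3q^2 - 3, LT = p^2.
h_2 = 8p^2 - 48p, LT = p^2.

S(h_1,h_2): lcm = p^2. S = -21/17p + 3/17q^2 - 3/17.
  reduce S modulo (h_1, h_2):
  remainder -21/17p + 3/17q^2 - 3/17 ≠ 0; add k_3 = -21/17p + 3/17q^2 - 3/17 to the basis.

S(h_1,k_3): lcm = p^2. S = 1/7pq^2 - 878/119p + 3/17q^2 - 3/17.
  reduce S modulo (h_1, h_2, k_3):
  remainder 1/49q^4 - 44/49q^2 + 43/49 ≠ 0; add k_4 = 1/49q^4 - 44/49q^2 + 43/49 to the basis.

The other S-polynomials (S(h_2,k_3), S(h_1,k_4), S(h_2,k_4), S(k_3,k_4)) all reduce to 0 modulo the current basis, so we have a Gröbner basis.
Inter-reduce: drop elements whose leading term is divisible by another's, tail-reduce, and make monic.
Reduced Gröbner basis: {p - 1/7q^2 + 1/7, q^4 - 44q^2 + 43}.

These coincide, so the ideals are equal.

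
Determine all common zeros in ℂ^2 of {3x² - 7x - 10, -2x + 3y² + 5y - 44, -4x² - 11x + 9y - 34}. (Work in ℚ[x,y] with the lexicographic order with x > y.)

{(-1, 3)}

Compute a lex Gröbner basis by Buchberger's algorithm.
f_1 = 3x² - 7x - 10, LT = x².
f_2 = -2x + 3y² + 5y - 44, LT = x.
f_3 = -4x² - 11x + 9y - 34, LT = x².

S(f_1,f_2): lcm = x². S = 3/2xy² + 5/2xy - 73/3x - 10/3.
  leading term xy²: subtract (-¾y²)·f_2 from 3/2xy² + 5/2xy - 73/3x - 10/3 → 5/2xy - 73/3x + 9/4y⁴ + 15/4y³ - 33y² - 10/3
  leading term xy: subtract (-5/4y)·f_2 from 5/2xy - 73/3x + 9/4y⁴ + 15/4y³ - 33y² - 10/3 → -73/3x + 9/4y⁴ + 15/2y³ - 107/4y² - 55y - 10/3
  leading term x: subtract (73/6)·f_2 from -73/3x + 9/4y⁴ + 15/2y³ - 107/4y² - 55y - 10/3 → 9/4y⁴ + 15/2y³ - 253/4y² - 695/6y + 532
  leading term y⁴: no divisor's leading term divides it; move 9/4y⁴ to the remainder.
  leading term y³: no divisor's leading term divides it; move 15/2y³ to the remainder.
  leading term y²: no divisor's leading term divides it; move -253/4y² to the remainder.
  leading term y: no divisor's leading term divides it; move -695/6y to the remainder.
  leading term 1: no divisor's leading term divides it; move 532 to the remainder.
  remainder 9/4y⁴ + 15/2y³ - 253/4y² - 695/6y + 532 ≠ 0; add h_4 = 9/4y⁴ + 15/2y³ - 253/4y² - 695/6y + 532 to the basis.

S(f_1,f_3): lcm = x². S = -61/12x + 9/4y - 71/6.
  leading term x: subtract (61/24)·f_2 from -61/12x + 9/4y - 71/6 → -61/8y² - 251/24y + 100
  leading term y²: no divisor's leading term divides it; move -61/8y² to the remainder.
  leading term y: no divisor's leading term divides it; move -251/24y to the remainder.
  leading term 1: no divisor's leading term divides it; move 100 to the remainder.
  remainder -61/8y² - 251/24y + 100 ≠ 0; add h_5 = -61/8y² - 251/24y + 100 to the basis.

S(h_4,h_5): lcm = y⁴. S = 359/183y³ - 8233/549y² - 1390/27y + 2128/9.
  leading term y³: subtract (-2872/11163y)·h_5 from 359/183y³ - 8233/549y² - 1390/27y + 2128/9 → -592322/33489y² - 2587390/100467y + 2128/9
  leading term y²: subtract (4738576/2042829)·h_5 from -592322/33489y² - 2587390/100467y + 2128/9 → -339184/226981y + 1017552/226981
  leading term y: no divisor's leading term divides it; move -339184/226981y to the remainder.
  leading term 1: no divisor's leading term divides it; move 1017552/226981 to the remainder.
  remainder -339184/226981y + 1017552/226981 ≠ 0; add h_6 = -339184/226981y + 1017552/226981 to the basis.

The other S-polynomials (S(f_2,f_3), S(f_1,h_4), S(f_2,h_4), S(f_3,h_4), S(f_1,h_5), S(f_2,h_5), S(f_3,h_5), S(f_1,h_6), S(f_2,h_6), S(f_3,h_6), S(h_4,h_6), S(h_5,h_6)) all reduce to 0 modulo the current basis, so we have a Gröbner basis.
Inter-reduce: drop elements whose leading term is divisible by another's, tail-reduce, and make monic.
Reduced Gröbner basis: {x + 1, y - 3}.

Since the basis is lex-ordered, y - 3 is univariate in y. Its roots are {3}. Back-substituting each root into the other basis elements fixes the other coordinates.
  y = 3: the earlier basis element becomes x + 1 = 0, giving x = -1 — point (-1, 3).
Substituting each solution back into the original system confirms all equations vanish.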